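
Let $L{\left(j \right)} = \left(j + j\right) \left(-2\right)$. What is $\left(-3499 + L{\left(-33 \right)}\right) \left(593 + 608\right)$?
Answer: $-4043767$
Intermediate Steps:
$L{\left(j \right)} = - 4 j$ ($L{\left(j \right)} = 2 j \left(-2\right) = - 4 j$)
$\left(-3499 + L{\left(-33 \right)}\right) \left(593 + 608\right) = \left(-3499 - -132\right) \left(593 + 608\right) = \left(-3499 + 132\right) 1201 = \left(-3367\right) 1201 = -4043767$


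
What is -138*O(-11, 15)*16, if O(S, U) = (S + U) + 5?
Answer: -19872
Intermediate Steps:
O(S, U) = 5 + S + U
-138*O(-11, 15)*16 = -138*(5 - 11 + 15)*16 = -138*9*16 = -1242*16 = -19872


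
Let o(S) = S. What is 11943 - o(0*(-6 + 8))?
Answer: 11943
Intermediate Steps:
11943 - o(0*(-6 + 8)) = 11943 - 0*(-6 + 8) = 11943 - 0*2 = 11943 - 1*0 = 11943 + 0 = 11943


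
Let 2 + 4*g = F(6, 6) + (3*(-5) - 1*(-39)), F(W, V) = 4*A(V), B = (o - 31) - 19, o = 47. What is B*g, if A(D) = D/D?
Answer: -39/2 ≈ -19.500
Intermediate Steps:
A(D) = 1
B = -3 (B = (47 - 31) - 19 = 16 - 19 = -3)
F(W, V) = 4 (F(W, V) = 4*1 = 4)
g = 13/2 (g = -½ + (4 + (3*(-5) - 1*(-39)))/4 = -½ + (4 + (-15 + 39))/4 = -½ + (4 + 24)/4 = -½ + (¼)*28 = -½ + 7 = 13/2 ≈ 6.5000)
B*g = -3*13/2 = -39/2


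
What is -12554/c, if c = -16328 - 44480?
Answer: 6277/30404 ≈ 0.20645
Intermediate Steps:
c = -60808
-12554/c = -12554/(-60808) = -12554*(-1/60808) = 6277/30404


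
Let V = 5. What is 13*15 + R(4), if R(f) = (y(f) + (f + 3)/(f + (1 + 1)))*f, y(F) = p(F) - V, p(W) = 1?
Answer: 551/3 ≈ 183.67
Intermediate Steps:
y(F) = -4 (y(F) = 1 - 1*5 = 1 - 5 = -4)
R(f) = f*(-4 + (3 + f)/(2 + f)) (R(f) = (-4 + (f + 3)/(f + (1 + 1)))*f = (-4 + (3 + f)/(f + 2))*f = (-4 + (3 + f)/(2 + f))*f = f*(-4 + (3 + f)/(2 + f)))
13*15 + R(4) = 13*15 - 1*4*(5 + 3*4)/(2 + 4) = 195 - 1*4*(5 + 12)/6 = 195 - 1*4*⅙*17 = 195 - 34/3 = 551/3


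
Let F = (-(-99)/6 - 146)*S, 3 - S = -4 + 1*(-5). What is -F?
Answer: 1554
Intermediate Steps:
S = 12 (S = 3 - (-4 + 1*(-5)) = 3 - (-4 - 5) = 3 - 1*(-9) = 3 + 9 = 12)
F = -1554 (F = (-(-99)/6 - 146)*12 = (-1*(-33/2) - 146)*12 = (33/2 - 146)*12 = -259/2*12 = -1554)
-F = -1*(-1554) = 1554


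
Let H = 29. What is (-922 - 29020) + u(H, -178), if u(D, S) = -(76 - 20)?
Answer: -29998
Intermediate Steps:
u(D, S) = -56 (u(D, S) = -1*56 = -56)
(-922 - 29020) + u(H, -178) = (-922 - 29020) - 56 = -29942 - 56 = -29998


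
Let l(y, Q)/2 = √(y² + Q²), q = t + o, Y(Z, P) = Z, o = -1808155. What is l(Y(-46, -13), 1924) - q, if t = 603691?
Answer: 1204464 + 4*√925973 ≈ 1.2083e+6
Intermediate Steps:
q = -1204464 (q = 603691 - 1808155 = -1204464)
l(y, Q) = 2*√(Q² + y²) (l(y, Q) = 2*√(y² + Q²) = 2*√(Q² + y²))
l(Y(-46, -13), 1924) - q = 2*√(1924² + (-46)²) - 1*(-1204464) = 2*√(3701776 + 2116) + 1204464 = 2*√3703892 + 1204464 = 2*(2*√925973) + 1204464 = 4*√925973 + 1204464 = 1204464 + 4*√925973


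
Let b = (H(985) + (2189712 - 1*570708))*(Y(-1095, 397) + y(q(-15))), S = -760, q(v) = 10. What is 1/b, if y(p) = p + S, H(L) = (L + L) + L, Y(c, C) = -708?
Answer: -1/2364816222 ≈ -4.2287e-10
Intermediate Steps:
H(L) = 3*L (H(L) = 2*L + L = 3*L)
y(p) = -760 + p (y(p) = p - 760 = -760 + p)
b = -2364816222 (b = (3*985 + (2189712 - 1*570708))*(-708 + (-760 + 10)) = (2955 + (2189712 - 570708))*(-708 - 750) = (2955 + 1619004)*(-1458) = 1621959*(-1458) = -2364816222)
1/b = 1/(-2364816222) = -1/2364816222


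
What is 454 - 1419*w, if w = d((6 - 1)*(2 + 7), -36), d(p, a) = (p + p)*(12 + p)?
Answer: -7279016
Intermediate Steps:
d(p, a) = 2*p*(12 + p) (d(p, a) = (2*p)*(12 + p) = 2*p*(12 + p))
w = 5130 (w = 2*((6 - 1)*(2 + 7))*(12 + (6 - 1)*(2 + 7)) = 2*(5*9)*(12 + 5*9) = 2*45*(12 + 45) = 2*45*57 = 5130)
454 - 1419*w = 454 - 1419*5130 = 454 - 7279470 = -7279016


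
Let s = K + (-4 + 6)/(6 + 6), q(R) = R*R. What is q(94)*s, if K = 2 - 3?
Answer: -22090/3 ≈ -7363.3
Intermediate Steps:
q(R) = R²
K = -1
s = -⅚ (s = -1 + (-4 + 6)/(6 + 6) = -1 + 2/12 = -1 + 2*(1/12) = -1 + ⅙ = -⅚ ≈ -0.83333)
q(94)*s = 94²*(-⅚) = 8836*(-⅚) = -22090/3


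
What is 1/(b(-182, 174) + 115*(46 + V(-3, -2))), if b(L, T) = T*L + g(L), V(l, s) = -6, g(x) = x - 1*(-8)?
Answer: -1/27242 ≈ -3.6708e-5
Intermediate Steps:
g(x) = 8 + x (g(x) = x + 8 = 8 + x)
b(L, T) = 8 + L + L*T (b(L, T) = T*L + (8 + L) = L*T + (8 + L) = 8 + L + L*T)
1/(b(-182, 174) + 115*(46 + V(-3, -2))) = 1/((8 - 182 - 182*174) + 115*(46 - 6)) = 1/((8 - 182 - 31668) + 115*40) = 1/(-31842 + 4600) = 1/(-27242) = -1/27242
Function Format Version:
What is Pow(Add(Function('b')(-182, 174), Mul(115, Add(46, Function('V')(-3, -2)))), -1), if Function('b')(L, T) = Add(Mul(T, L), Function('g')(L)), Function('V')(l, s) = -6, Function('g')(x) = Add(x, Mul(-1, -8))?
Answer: Rational(-1, 27242) ≈ -3.6708e-5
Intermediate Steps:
Function('g')(x) = Add(8, x) (Function('g')(x) = Add(x, 8) = Add(8, x))
Function('b')(L, T) = Add(8, L, Mul(L, T)) (Function('b')(L, T) = Add(Mul(T, L), Add(8, L)) = Add(Mul(L, T), Add(8, L)) = Add(8, L, Mul(L, T)))
Pow(Add(Function('b')(-182, 174), Mul(115, Add(46, Function('V')(-3, -2)))), -1) = Pow(Add(Add(8, -182, Mul(-182, 174)), Mul(115, Add(46, -6))), -1) = Pow(Add(Add(8, -182, -31668), Mul(115, 40)), -1) = Pow(Add(-31842, 4600), -1) = Pow(-27242, -1) = Rational(-1, 27242)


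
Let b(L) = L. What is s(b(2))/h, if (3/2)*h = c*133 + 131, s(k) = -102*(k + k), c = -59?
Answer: 51/643 ≈ 0.079316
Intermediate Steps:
s(k) = -204*k
h = -5144 (h = 2*(-59*133 + 131)/3 = 2*(-7847 + 131)/3 = (2/3)*(-7716) = -5144)
s(b(2))/h = -204*2/(-5144) = -408*(-1/5144) = 51/643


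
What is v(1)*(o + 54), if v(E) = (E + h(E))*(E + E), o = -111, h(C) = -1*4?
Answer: 342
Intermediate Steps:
h(C) = -4
v(E) = 2*E*(-4 + E) (v(E) = (E - 4)*(E + E) = (-4 + E)*(2*E) = 2*E*(-4 + E))
v(1)*(o + 54) = (2*1*(-4 + 1))*(-111 + 54) = (2*1*(-3))*(-57) = -6*(-57) = 342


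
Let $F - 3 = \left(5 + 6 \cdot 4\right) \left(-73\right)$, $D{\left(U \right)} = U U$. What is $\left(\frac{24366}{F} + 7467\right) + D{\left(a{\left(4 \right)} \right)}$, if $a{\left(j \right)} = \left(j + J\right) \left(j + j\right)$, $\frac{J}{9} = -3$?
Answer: $\frac{43666228}{1057} \approx 41312.0$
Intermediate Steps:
$J = -27$ ($J = 9 \left(-3\right) = -27$)
$a{\left(j \right)} = 2 j \left(-27 + j\right)$ ($a{\left(j \right)} = \left(j - 27\right) \left(j + j\right) = \left(-27 + j\right) 2 j = 2 j \left(-27 + j\right)$)
$D{\left(U \right)} = U^{2}$
$F = -2114$ ($F = 3 + \left(5 + 6 \cdot 4\right) \left(-73\right) = 3 + \left(5 + 24\right) \left(-73\right) = 3 + 29 \left(-73\right) = 3 - 2117 = -2114$)
$\left(\frac{24366}{F} + 7467\right) + D{\left(a{\left(4 \right)} \right)} = \left(\frac{24366}{-2114} + 7467\right) + \left(2 \cdot 4 \left(-27 + 4\right)\right)^{2} = \left(24366 \left(- \frac{1}{2114}\right) + 7467\right) + \left(2 \cdot 4 \left(-23\right)\right)^{2} = \left(- \frac{12183}{1057} + 7467\right) + \left(-184\right)^{2} = \frac{7880436}{1057} + 33856 = \frac{43666228}{1057}$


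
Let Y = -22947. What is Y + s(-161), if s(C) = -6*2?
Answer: -22959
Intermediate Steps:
s(C) = -12
Y + s(-161) = -22947 - 12 = -22959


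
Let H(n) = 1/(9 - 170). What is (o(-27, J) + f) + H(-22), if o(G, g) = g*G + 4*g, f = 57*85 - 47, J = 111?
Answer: 361444/161 ≈ 2245.0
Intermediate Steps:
H(n) = -1/161 (H(n) = 1/(-161) = -1/161)
f = 4798 (f = 4845 - 47 = 4798)
o(G, g) = 4*g + G*g (o(G, g) = G*g + 4*g = 4*g + G*g)
(o(-27, J) + f) + H(-22) = (111*(4 - 27) + 4798) - 1/161 = (111*(-23) + 4798) - 1/161 = (-2553 + 4798) - 1/161 = 2245 - 1/161 = 361444/161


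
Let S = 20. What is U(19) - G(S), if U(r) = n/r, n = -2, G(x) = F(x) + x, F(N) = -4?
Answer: -306/19 ≈ -16.105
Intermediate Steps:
G(x) = -4 + x
U(r) = -2/r
U(19) - G(S) = -2/19 - (-4 + 20) = -2*1/19 - 1*16 = -2/19 - 16 = -306/19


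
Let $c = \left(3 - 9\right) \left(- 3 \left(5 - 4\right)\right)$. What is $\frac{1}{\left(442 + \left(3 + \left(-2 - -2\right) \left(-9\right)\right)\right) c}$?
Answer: $\frac{1}{8010} \approx 0.00012484$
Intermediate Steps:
$c = 18$ ($c = - 6 \left(\left(-3\right) 1\right) = \left(-6\right) \left(-3\right) = 18$)
$\frac{1}{\left(442 + \left(3 + \left(-2 - -2\right) \left(-9\right)\right)\right) c} = \frac{1}{\left(442 + \left(3 + \left(-2 - -2\right) \left(-9\right)\right)\right) 18} = \frac{1}{\left(442 + \left(3 + \left(-2 + 2\right) \left(-9\right)\right)\right) 18} = \frac{1}{\left(442 + \left(3 + 0 \left(-9\right)\right)\right) 18} = \frac{1}{\left(442 + \left(3 + 0\right)\right) 18} = \frac{1}{\left(442 + 3\right) 18} = \frac{1}{445 \cdot 18} = \frac{1}{8010}$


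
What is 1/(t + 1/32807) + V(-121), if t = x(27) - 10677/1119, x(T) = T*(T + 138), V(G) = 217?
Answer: 11804622202516/54399124265 ≈ 217.00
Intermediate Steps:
x(T) = T*(138 + T)
t = 1658156/373 (t = 27*(138 + 27) - 10677/1119 = 27*165 - 10677*1/1119 = 4455 - 3559/373 = 1658156/373 ≈ 4445.5)
1/(t + 1/32807) + V(-121) = 1/(1658156/373 + 1/32807) + 217 = 1/(54399124265/12237011) + 217 = 12237011/54399124265 + 217 = 11804622202516/54399124265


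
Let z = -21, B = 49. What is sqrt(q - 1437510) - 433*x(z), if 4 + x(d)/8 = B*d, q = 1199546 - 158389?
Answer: 3578312 + I*sqrt(396353) ≈ 3.5783e+6 + 629.57*I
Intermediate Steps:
q = 1041157
x(d) = -32 + 392*d (x(d) = -32 + 8*(49*d) = -32 + 392*d)
sqrt(q - 1437510) - 433*x(z) = sqrt(1041157 - 1437510) - 433*(-32 + 392*(-21)) = sqrt(-396353) - 433*(-32 - 8232) = I*sqrt(396353) - 433*(-8264) = I*sqrt(396353) + 3578312 = 3578312 + I*sqrt(396353)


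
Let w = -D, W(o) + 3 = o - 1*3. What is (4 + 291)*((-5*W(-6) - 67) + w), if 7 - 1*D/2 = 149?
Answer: 81715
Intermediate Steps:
W(o) = -6 + o (W(o) = -3 + (o - 1*3) = -3 + (o - 3) = -3 + (-3 + o) = -6 + o)
D = -284 (D = 14 - 2*149 = 14 - 298 = -284)
w = 284 (w = -1*(-284) = 284)
(4 + 291)*((-5*W(-6) - 67) + w) = (4 + 291)*((-5*(-6 - 6) - 67) + 284) = 295*((-5*(-12) - 67) + 284) = 295*((60 - 67) + 284) = 295*(-7 + 284) = 295*277 = 81715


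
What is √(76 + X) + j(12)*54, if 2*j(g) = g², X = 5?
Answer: 3897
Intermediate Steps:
j(g) = g²/2
√(76 + X) + j(12)*54 = √(76 + 5) + ((½)*12²)*54 = √81 + ((½)*144)*54 = 9 + 72*54 = 9 + 3888 = 3897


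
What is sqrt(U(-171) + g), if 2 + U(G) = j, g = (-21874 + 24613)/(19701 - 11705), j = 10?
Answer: sqrt(133347293)/3998 ≈ 2.8883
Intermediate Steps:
g = 2739/7996 ≈ 0.34255
U(G) = 8 (U(G) = -2 + 10 = 8)
sqrt(U(-171) + g) = sqrt(8 + 2739/7996) = sqrt(66707/7996) = sqrt(133347293)/3998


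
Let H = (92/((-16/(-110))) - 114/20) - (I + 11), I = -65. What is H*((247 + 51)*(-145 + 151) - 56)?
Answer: 5895728/5 ≈ 1.1791e+6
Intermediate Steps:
H = 3404/5 (H = (92/((-16/(-110))) - 114/20) - (-65 + 11) = (92/((-16*(-1/110))) - 114*1/20) - 1*(-54) = (92/(8/55) - 57/10) + 54 = (92*(55/8) - 57/10) + 54 = (1265/2 - 57/10) + 54 = 3134/5 + 54 = 3404/5 ≈ 680.80)
H*((247 + 51)*(-145 + 151) - 56) = 3404*((247 + 51)*(-145 + 151) - 56)/5 = 3404*(298*6 - 56)/5 = 3404*(1788 - 56)/5 = (3404/5)*1732 = 5895728/5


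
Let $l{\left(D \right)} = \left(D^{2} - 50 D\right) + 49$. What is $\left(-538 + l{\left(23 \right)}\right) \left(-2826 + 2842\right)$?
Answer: $-17760$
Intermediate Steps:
$l{\left(D \right)} = 49 + D^{2} - 50 D$
$\left(-538 + l{\left(23 \right)}\right) \left(-2826 + 2842\right) = \left(-538 + \left(49 + 23^{2} - 1150\right)\right) \left(-2826 + 2842\right) = \left(-538 + \left(49 + 529 - 1150\right)\right) 16 = \left(-538 - 572\right) 16 = \left(-1110\right) 16 = -17760$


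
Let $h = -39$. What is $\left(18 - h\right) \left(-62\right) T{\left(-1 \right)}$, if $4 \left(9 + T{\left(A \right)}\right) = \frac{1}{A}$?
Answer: $\frac{65379}{2} \approx 32690.0$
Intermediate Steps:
$T{\left(A \right)} = -9 + \frac{1}{4 A}$
$\left(18 - h\right) \left(-62\right) T{\left(-1 \right)} = \left(18 - -39\right) \left(-62\right) \left(-9 + \frac{1}{4 \left(-1\right)}\right) = \left(18 + 39\right) \left(-62\right) \left(-9 + \frac{1}{4} \left(-1\right)\right) = 57 \left(-62\right) \left(-9 - \frac{1}{4}\right) = \left(-3534\right) \left(- \frac{37}{4}\right) = \frac{65379}{2}$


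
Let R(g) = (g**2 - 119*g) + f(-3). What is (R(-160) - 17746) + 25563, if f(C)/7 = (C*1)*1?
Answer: 52436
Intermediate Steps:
f(C) = 7*C (f(C) = 7*((C*1)*1) = 7*(C*1) = 7*C)
R(g) = -21 + g**2 - 119*g (R(g) = (g**2 - 119*g) + 7*(-3) = (g**2 - 119*g) - 21 = -21 + g**2 - 119*g)
(R(-160) - 17746) + 25563 = ((-21 + (-160)**2 - 119*(-160)) - 17746) + 25563 = ((-21 + 25600 + 19040) - 17746) + 25563 = (44619 - 17746) + 25563 = 26873 + 25563 = 52436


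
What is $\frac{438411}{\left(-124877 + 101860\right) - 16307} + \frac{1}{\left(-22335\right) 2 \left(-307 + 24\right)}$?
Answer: $- \frac{923703473731}{82853111940} \approx -11.149$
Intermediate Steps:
$\frac{438411}{\left(-124877 + 101860\right) - 16307} + \frac{1}{\left(-22335\right) 2 \left(-307 + 24\right)} = \frac{438411}{-23017 - 16307} - \frac{1}{22335 \cdot 2 \left(-283\right)} = \frac{438411}{-39324} - \frac{1}{22335 \left(-566\right)} = 438411 \left(- \frac{1}{39324}\right) - - \frac{1}{12641610} = - \frac{146137}{13108} + \frac{1}{12641610} = - \frac{923703473731}{82853111940}$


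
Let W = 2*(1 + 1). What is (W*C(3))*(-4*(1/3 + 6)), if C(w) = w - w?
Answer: 0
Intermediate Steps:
C(w) = 0
W = 4 (W = 2*2 = 4)
(W*C(3))*(-4*(1/3 + 6)) = (4*0)*(-4*(1/3 + 6)) = 0*(-4*(⅓ + 6)) = 0*(-4*19/3) = 0*(-76/3) = 0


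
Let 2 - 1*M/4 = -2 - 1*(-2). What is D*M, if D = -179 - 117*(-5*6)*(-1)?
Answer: -29512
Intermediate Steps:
M = 8 (M = 8 - 4*(-2 - 1*(-2)) = 8 - 4*(-2 + 2) = 8 - 4*0 = 8 + 0 = 8)
D = -3689 (D = -179 - (-3510)*(-1) = -179 - 117*30 = -179 - 3510 = -3689)
D*M = -3689*8 = -29512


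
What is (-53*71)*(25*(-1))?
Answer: 94075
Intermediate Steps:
(-53*71)*(25*(-1)) = -3763*(-25) = 94075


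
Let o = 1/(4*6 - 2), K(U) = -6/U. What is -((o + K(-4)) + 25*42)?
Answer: -11567/11 ≈ -1051.5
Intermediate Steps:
o = 1/22 (o = 1/(24 - 2) = 1/22 ≈ 0.045455)
-((o + K(-4)) + 25*42) = -((1/22 - 6/(-4)) + 25*42) = -((1/22 - 6*(-¼)) + 1050) = -((1/22 + 3/2) + 1050) = -(17/11 + 1050) = -1*11567/11 = -11567/11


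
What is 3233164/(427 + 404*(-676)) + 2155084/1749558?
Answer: -2534483050822/238532113383 ≈ -10.625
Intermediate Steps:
3233164/(427 + 404*(-676)) + 2155084/1749558 = 3233164/(427 - 273104) + 2155084*(1/1749558) = 3233164/(-272677) + 1077542/874779 = 3233164*(-1/272677) + 1077542/874779 = -3233164/272677 + 1077542/874779 = -2534483050822/238532113383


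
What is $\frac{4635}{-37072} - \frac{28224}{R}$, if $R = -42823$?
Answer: $\frac{847835523}{1587534256} \approx 0.53406$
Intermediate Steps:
$\frac{4635}{-37072} - \frac{28224}{R} = \frac{4635}{-37072} - \frac{28224}{-42823} = 4635 \left(- \frac{1}{37072}\right) - - \frac{28224}{42823} = - \frac{4635}{37072} + \frac{28224}{42823} = \frac{847835523}{1587534256}$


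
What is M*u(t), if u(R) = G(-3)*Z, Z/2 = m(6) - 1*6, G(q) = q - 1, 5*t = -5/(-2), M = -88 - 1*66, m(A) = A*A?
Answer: 36960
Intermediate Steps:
m(A) = A**2
M = -154 (M = -88 - 66 = -154)
t = 1/2 (t = (-5/(-2))/5 = (-5*(-1/2))/5 = (1/5)*(5/2) = 1/2 ≈ 0.50000)
G(q) = -1 + q
Z = 60 (Z = 2*(6**2 - 1*6) = 2*(36 - 6) = 2*30 = 60)
u(R) = -240 (u(R) = (-1 - 3)*60 = -4*60 = -240)
M*u(t) = -154*(-240) = 36960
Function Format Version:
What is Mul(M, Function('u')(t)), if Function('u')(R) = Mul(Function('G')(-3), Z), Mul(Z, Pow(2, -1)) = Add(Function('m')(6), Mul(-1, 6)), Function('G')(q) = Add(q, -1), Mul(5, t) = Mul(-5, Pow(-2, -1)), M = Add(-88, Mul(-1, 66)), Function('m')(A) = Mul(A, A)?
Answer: 36960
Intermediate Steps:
Function('m')(A) = Pow(A, 2)
M = -154 (M = Add(-88, -66) = -154)
t = Rational(1, 2) (t = Mul(Rational(1, 5), Mul(-5, Pow(-2, -1))) = Mul(Rational(1, 5), Mul(-5, Rational(-1, 2))) = Mul(Rational(1, 5), Rational(5, 2)) = Rational(1, 2) ≈ 0.50000)
Function('G')(q) = Add(-1, q)
Z = 60 (Z = Mul(2, Add(Pow(6, 2), Mul(-1, 6))) = Mul(2, Add(36, -6)) = Mul(2, 30) = 60)
Function('u')(R) = -240 (Function('u')(R) = Mul(Add(-1, -3), 60) = Mul(-4, 60) = -240)
Mul(M, Function('u')(t)) = Mul(-154, -240) = 36960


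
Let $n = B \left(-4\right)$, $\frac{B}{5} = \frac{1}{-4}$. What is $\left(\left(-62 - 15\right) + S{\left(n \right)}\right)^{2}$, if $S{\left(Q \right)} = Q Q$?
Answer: $2704$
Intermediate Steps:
$B = - \frac{5}{4}$ ($B = \frac{5}{-4} = 5 \left(- \frac{1}{4}\right) = - \frac{5}{4} \approx -1.25$)
$n = 5$ ($n = \left(- \frac{5}{4}\right) \left(-4\right) = 5$)
$S{\left(Q \right)} = Q^{2}$
$\left(\left(-62 - 15\right) + S{\left(n \right)}\right)^{2} = \left(\left(-62 - 15\right) + 5^{2}\right)^{2} = \left(\left(-62 - 15\right) + 25\right)^{2} = \left(-77 + 25\right)^{2} = \left(-52\right)^{2} = 2704$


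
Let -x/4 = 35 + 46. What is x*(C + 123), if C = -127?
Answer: 1296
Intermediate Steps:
x = -324 (x = -4*(35 + 46) = -4*81 = -324)
x*(C + 123) = -324*(-127 + 123) = -324*(-4) = 1296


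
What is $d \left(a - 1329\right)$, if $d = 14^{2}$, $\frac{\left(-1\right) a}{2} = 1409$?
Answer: $-812812$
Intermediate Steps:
$a = -2818$ ($a = \left(-2\right) 1409 = -2818$)
$d = 196$
$d \left(a - 1329\right) = 196 \left(-2818 - 1329\right) = 196 \left(-4147\right) = -812812$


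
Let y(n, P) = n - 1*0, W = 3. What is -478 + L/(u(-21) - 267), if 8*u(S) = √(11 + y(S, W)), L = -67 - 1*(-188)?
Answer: -1091472758/2281253 - 484*I*√10/2281253 ≈ -478.45 - 0.00067092*I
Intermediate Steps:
y(n, P) = n (y(n, P) = n + 0 = n)
L = 121 (L = -67 + 188 = 121)
u(S) = √(11 + S)/8
-478 + L/(u(-21) - 267) = -478 + 121/(√(11 - 21)/8 - 267) = -478 + 121/(√(-10)/8 - 267) = -478 + 121/((I*√10)/8 - 267) = -478 + 121/(I*√10/8 - 267) = -478 + 121/(-267 + I*√10/8)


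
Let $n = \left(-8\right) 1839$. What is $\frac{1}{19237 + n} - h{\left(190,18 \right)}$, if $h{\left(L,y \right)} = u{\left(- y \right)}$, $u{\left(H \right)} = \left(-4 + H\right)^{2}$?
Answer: $- \frac{2190099}{4525} \approx -484.0$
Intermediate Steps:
$h{\left(L,y \right)} = \left(-4 - y\right)^{2}$
$n = -14712$
$\frac{1}{19237 + n} - h{\left(190,18 \right)} = \frac{1}{19237 - 14712} - \left(4 + 18\right)^{2} = \frac{1}{4525} - 22^{2} = \frac{1}{4525} - 484 = - \frac{2190099}{4525}$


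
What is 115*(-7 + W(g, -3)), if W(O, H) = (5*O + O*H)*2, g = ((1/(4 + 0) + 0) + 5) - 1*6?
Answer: -1150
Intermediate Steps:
g = -¾ (g = ((1/4 + 0) + 5) - 6 = ((¼ + 0) + 5) - 6 = (¼ + 5) - 6 = 21/4 - 6 = -¾ ≈ -0.75000)
W(O, H) = 10*O + 2*H*O (W(O, H) = (5*O + H*O)*2 = 10*O + 2*H*O)
115*(-7 + W(g, -3)) = 115*(-7 + 2*(-¾)*(5 - 3)) = 115*(-7 + 2*(-¾)*2) = 115*(-7 - 3) = 115*(-10) = -1150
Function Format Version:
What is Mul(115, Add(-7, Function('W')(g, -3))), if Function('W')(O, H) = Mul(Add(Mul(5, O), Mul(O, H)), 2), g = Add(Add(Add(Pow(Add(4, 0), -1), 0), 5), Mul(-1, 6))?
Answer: -1150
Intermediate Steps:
g = Rational(-3, 4) (g = Add(Add(Add(Pow(4, -1), 0), 5), -6) = Add(Add(Add(Rational(1, 4), 0), 5), -6) = Add(Add(Rational(1, 4), 5), -6) = Add(Rational(21, 4), -6) = Rational(-3, 4) ≈ -0.75000)
Function('W')(O, H) = Add(Mul(10, O), Mul(2, H, O)) (Function('W')(O, H) = Mul(Add(Mul(5, O), Mul(H, O)), 2) = Add(Mul(10, O), Mul(2, H, O)))
Mul(115, Add(-7, Function('W')(g, -3))) = Mul(115, Add(-7, Mul(2, Rational(-3, 4), Add(5, -3)))) = Mul(115, Add(-7, Mul(2, Rational(-3, 4), 2))) = Mul(115, Add(-7, -3)) = Mul(115, -10) = -1150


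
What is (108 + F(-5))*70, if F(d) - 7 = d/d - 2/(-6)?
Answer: 24430/3 ≈ 8143.3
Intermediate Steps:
F(d) = 25/3 (F(d) = 7 + (d/d - 2/(-6)) = 7 + (1 - 2*(-1/6)) = 7 + (1 + 1/3) = 7 + 4/3 = 25/3)
(108 + F(-5))*70 = (108 + 25/3)*70 = (349/3)*70 = 24430/3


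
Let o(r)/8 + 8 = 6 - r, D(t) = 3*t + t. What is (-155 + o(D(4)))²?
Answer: 89401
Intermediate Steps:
D(t) = 4*t
o(r) = -16 - 8*r (o(r) = -64 + 8*(6 - r) = -64 + (48 - 8*r) = -16 - 8*r)
(-155 + o(D(4)))² = (-155 + (-16 - 32*4))² = (-155 + (-16 - 8*16))² = (-155 + (-16 - 128))² = (-155 - 144)² = (-299)² = 89401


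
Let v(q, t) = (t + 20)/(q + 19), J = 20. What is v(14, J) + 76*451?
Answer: 1131148/33 ≈ 34277.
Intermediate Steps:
v(q, t) = (20 + t)/(19 + q)
v(14, J) + 76*451 = (20 + 20)/(19 + 14) + 76*451 = 40/33 + 34276 = 1131148/33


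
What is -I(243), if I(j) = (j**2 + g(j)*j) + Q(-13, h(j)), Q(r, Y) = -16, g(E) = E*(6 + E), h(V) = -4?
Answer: -14762234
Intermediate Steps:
I(j) = -16 + j**2 + j**2*(6 + j) (I(j) = (j**2 + (j*(6 + j))*j) - 16 = (j**2 + j**2*(6 + j)) - 16 = -16 + j**2 + j**2*(6 + j))
-I(243) = -(-16 + 243**3 + 7*243**2) = -(-16 + 14348907 + 7*59049) = -(-16 + 14348907 + 413343) = -1*14762234 = -14762234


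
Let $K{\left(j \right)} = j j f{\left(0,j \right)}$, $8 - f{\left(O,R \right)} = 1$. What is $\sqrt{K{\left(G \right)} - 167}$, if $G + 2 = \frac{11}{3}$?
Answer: $\frac{4 i \sqrt{83}}{3} \approx 12.147 i$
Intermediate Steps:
$G = \frac{5}{3}$ ($G = -2 + \frac{11}{3} = \frac{5}{3} \approx 1.6667$)
$f{\left(O,R \right)} = 7$ ($f{\left(O,R \right)} = 8 - 1 = 7$)
$K{\left(j \right)} = 7 j^{2}$ ($K{\left(j \right)} = j j 7 = j^{2} \cdot 7 = 7 j^{2}$)
$\sqrt{K{\left(G \right)} - 167} = \sqrt{7 \left(\frac{5}{3}\right)^{2} - 167} = \sqrt{7 \cdot \frac{25}{9} - 167} = \sqrt{\frac{175}{9} - 167} = \sqrt{- \frac{1328}{9}} = \frac{4 i \sqrt{83}}{3}$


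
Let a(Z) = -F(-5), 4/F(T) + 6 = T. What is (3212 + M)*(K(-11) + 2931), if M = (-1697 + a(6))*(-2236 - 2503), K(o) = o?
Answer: 258359523880/11 ≈ 2.3487e+10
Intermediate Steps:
F(T) = 4/(-6 + T)
a(Z) = 4/11 (a(Z) = -4/(-6 - 5) = -4/(-11) = -4*(-1)/11 = -1*(-4/11) = 4/11)
M = 88443957/11 (M = (-1697 + 4/11)*(-2236 - 2503) = -18663/11*(-4739) = 88443957/11 ≈ 8.0404e+6)
(3212 + M)*(K(-11) + 2931) = (3212 + 88443957/11)*(-11 + 2931) = (88479289/11)*2920 = 258359523880/11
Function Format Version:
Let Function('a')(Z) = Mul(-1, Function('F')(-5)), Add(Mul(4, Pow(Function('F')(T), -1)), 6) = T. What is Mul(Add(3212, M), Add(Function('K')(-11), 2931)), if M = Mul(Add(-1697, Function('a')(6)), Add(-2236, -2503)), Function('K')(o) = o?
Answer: Rational(258359523880, 11) ≈ 2.3487e+10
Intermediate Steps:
Function('F')(T) = Mul(4, Pow(Add(-6, T), -1))
Function('a')(Z) = Rational(4, 11) (Function('a')(Z) = Mul(-1, Mul(4, Pow(Add(-6, -5), -1))) = Mul(-1, Mul(4, Pow(-11, -1))) = Mul(-1, Mul(4, Rational(-1, 11))) = Mul(-1, Rational(-4, 11)) = Rational(4, 11))
M = Rational(88443957, 11) (M = Mul(Add(-1697, Rational(4, 11)), Add(-2236, -2503)) = Mul(Rational(-18663, 11), -4739) = Rational(88443957, 11) ≈ 8.0404e+6)
Mul(Add(3212, M), Add(Function('K')(-11), 2931)) = Mul(Add(3212, Rational(88443957, 11)), Add(-11, 2931)) = Mul(Rational(88479289, 11), 2920) = Rational(258359523880, 11)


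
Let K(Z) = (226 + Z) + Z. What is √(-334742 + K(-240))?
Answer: 2*I*√83749 ≈ 578.79*I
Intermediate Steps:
K(Z) = 226 + 2*Z
√(-334742 + K(-240)) = √(-334742 + (226 + 2*(-240))) = √(-334742 + (226 - 480)) = √(-334742 - 254) = √(-334996) = 2*I*√83749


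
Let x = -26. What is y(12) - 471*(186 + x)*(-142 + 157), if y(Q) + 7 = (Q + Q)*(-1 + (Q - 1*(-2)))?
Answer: -1130095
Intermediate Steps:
y(Q) = -7 + 2*Q*(1 + Q) (y(Q) = -7 + (Q + Q)*(-1 + (Q - 1*(-2))) = -7 + (2*Q)*(-1 + (Q + 2)) = -7 + (2*Q)*(-1 + (2 + Q)) = -7 + (2*Q)*(1 + Q) = -7 + 2*Q*(1 + Q))
y(12) - 471*(186 + x)*(-142 + 157) = (-7 + 2*12 + 2*12**2) - 471*(186 - 26)*(-142 + 157) = (-7 + 24 + 2*144) - 75360*15 = (-7 + 24 + 288) - 471*2400 = 305 - 1130400 = -1130095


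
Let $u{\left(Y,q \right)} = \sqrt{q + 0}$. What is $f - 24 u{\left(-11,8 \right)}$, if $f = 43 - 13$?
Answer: $30 - 48 \sqrt{2} \approx -37.882$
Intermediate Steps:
$f = 30$
$u{\left(Y,q \right)} = \sqrt{q}$
$f - 24 u{\left(-11,8 \right)} = 30 - 24 \sqrt{8} = 30 - 24 \cdot 2 \sqrt{2} = 30 - 48 \sqrt{2}$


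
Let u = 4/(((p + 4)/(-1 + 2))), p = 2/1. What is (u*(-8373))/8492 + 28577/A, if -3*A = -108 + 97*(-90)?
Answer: 28278914/3127179 ≈ 9.0430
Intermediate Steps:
p = 2 (p = 2*1 = 2)
u = ⅔ (u = 4/(((2 + 4)/(-1 + 2))) = 4/((6/1)) = 4/((6*1)) = 4/6 = 4*(⅙) = ⅔ ≈ 0.66667)
A = 2946 (A = -(-108 + 97*(-90))/3 = -(-108 - 8730)/3 = -⅓*(-8838) = 2946)
(u*(-8373))/8492 + 28577/A = ((⅔)*(-8373))/8492 + 28577/2946 = -5582*1/8492 + 28577*(1/2946) = -2791/4246 + 28577/2946 = 28278914/3127179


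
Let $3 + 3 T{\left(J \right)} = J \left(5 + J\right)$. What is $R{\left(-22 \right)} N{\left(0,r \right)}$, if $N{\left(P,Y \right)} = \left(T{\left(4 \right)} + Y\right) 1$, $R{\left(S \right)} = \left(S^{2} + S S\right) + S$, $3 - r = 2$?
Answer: $11352$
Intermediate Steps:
$r = 1$ ($r = 3 - 2 = 1$)
$R{\left(S \right)} = S + 2 S^{2}$ ($R{\left(S \right)} = \left(S^{2} + S^{2}\right) + S = 2 S^{2} + S = S + 2 S^{2}$)
$T{\left(J \right)} = -1 + \frac{J \left(5 + J\right)}{3}$
$N{\left(P,Y \right)} = 11 + Y$ ($N{\left(P,Y \right)} = \left(\left(-1 + \frac{4^{2}}{3} + \frac{5}{3} \cdot 4\right) + Y\right) 1 = \left(\left(-1 + \frac{1}{3} \cdot 16 + \frac{20}{3}\right) + Y\right) 1 = \left(\left(-1 + \frac{16}{3} + \frac{20}{3}\right) + Y\right) 1 = \left(11 + Y\right) 1 = 11 + Y$)
$R{\left(-22 \right)} N{\left(0,r \right)} = - 22 \left(1 + 2 \left(-22\right)\right) \left(11 + 1\right) = - 22 \left(1 - 44\right) 12 = \left(-22\right) \left(-43\right) 12 = 946 \cdot 12 = 11352$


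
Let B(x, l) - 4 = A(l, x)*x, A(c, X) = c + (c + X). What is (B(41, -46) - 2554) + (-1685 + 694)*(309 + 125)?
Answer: -434735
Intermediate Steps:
A(c, X) = X + 2*c (A(c, X) = c + (X + c) = X + 2*c)
B(x, l) = 4 + x*(x + 2*l) (B(x, l) = 4 + (x + 2*l)*x = 4 + x*(x + 2*l))
(B(41, -46) - 2554) + (-1685 + 694)*(309 + 125) = ((4 + 41*(41 + 2*(-46))) - 2554) + (-1685 + 694)*(309 + 125) = ((4 + 41*(41 - 92)) - 2554) - 991*434 = ((4 + 41*(-51)) - 2554) - 430094 = ((4 - 2091) - 2554) - 430094 = (-2087 - 2554) - 430094 = -4641 - 430094 = -434735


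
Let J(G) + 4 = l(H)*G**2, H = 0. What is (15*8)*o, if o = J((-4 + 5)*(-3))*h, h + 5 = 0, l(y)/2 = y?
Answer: 2400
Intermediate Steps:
l(y) = 2*y
h = -5 (h = -5 + 0 = -5)
J(G) = -4 (J(G) = -4 + (2*0)*G**2 = -4 + 0*G**2 = -4 + 0 = -4)
o = 20 (o = -4*(-5) = 20)
(15*8)*o = (15*8)*20 = 120*20 = 2400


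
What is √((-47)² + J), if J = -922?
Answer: 3*√143 ≈ 35.875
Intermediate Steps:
√((-47)² + J) = √((-47)² - 922) = √(2209 - 922) = √1287 = 3*√143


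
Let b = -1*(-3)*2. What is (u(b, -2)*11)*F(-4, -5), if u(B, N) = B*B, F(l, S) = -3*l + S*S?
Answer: 14652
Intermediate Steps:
b = 6 (b = 3*2 = 6)
F(l, S) = S² - 3*l (F(l, S) = -3*l + S² = S² - 3*l)
u(B, N) = B²
(u(b, -2)*11)*F(-4, -5) = (6²*11)*((-5)² - 3*(-4)) = (36*11)*(25 + 12) = 396*37 = 14652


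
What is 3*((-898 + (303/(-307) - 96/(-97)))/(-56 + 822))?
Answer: -80224383/22810714 ≈ -3.5170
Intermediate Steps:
3*((-898 + (303/(-307) - 96/(-97)))/(-56 + 822)) = 3*((-898 + (303*(-1/307) - 96*(-1/97)))/766) = 3*((-898 + (-303/307 + 96/97))*(1/766)) = 3*((-898 + 81/29779)*(1/766)) = 3*(-26741461/29779*1/766) = 3*(-26741461/22810714) = -80224383/22810714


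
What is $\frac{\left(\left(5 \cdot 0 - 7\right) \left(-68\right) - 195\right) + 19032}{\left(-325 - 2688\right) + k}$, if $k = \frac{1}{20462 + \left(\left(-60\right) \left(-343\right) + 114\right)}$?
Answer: $- \frac{794845828}{124003027} \approx -6.4099$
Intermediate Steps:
$k = \frac{1}{41156}$ ($k = \frac{1}{20462 + \left(20580 + 114\right)} = \frac{1}{20462 + 20694} = \frac{1}{41156} \approx 2.4298 \cdot 10^{-5}$)
$\frac{\left(\left(5 \cdot 0 - 7\right) \left(-68\right) - 195\right) + 19032}{\left(-325 - 2688\right) + k} = \frac{\left(\left(5 \cdot 0 - 7\right) \left(-68\right) - 195\right) + 19032}{\left(-325 - 2688\right) + \frac{1}{41156}} = \frac{\left(\left(0 - 7\right) \left(-68\right) - 195\right) + 19032}{\left(-325 - 2688\right) + \frac{1}{41156}} = \frac{\left(\left(-7\right) \left(-68\right) - 195\right) + 19032}{-3013 + \frac{1}{41156}} = \frac{\left(476 - 195\right) + 19032}{- \frac{124003027}{41156}} = \left(281 + 19032\right) \left(- \frac{41156}{124003027}\right) = 19313 \left(- \frac{41156}{124003027}\right) = - \frac{794845828}{124003027}$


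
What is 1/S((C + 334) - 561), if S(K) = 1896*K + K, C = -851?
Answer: -1/2044966 ≈ -4.8901e-7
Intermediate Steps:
S(K) = 1897*K
1/S((C + 334) - 561) = 1/(1897*((-851 + 334) - 561)) = 1/(1897*(-517 - 561)) = 1/(1897*(-1078)) = 1/(-2044966) = -1/2044966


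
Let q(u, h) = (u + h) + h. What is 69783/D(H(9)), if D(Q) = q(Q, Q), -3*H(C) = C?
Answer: -23261/3 ≈ -7753.7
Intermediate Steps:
q(u, h) = u + 2*h (q(u, h) = (h + u) + h = u + 2*h)
H(C) = -C/3
D(Q) = 3*Q (D(Q) = Q + 2*Q = 3*Q)
69783/D(H(9)) = 69783/((3*(-⅓*9))) = 69783/((3*(-3))) = 69783/(-9) = 69783*(-⅑) = -23261/3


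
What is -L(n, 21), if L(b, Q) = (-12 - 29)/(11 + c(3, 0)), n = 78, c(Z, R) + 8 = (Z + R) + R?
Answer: 41/6 ≈ 6.8333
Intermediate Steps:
c(Z, R) = -8 + Z + 2*R (c(Z, R) = -8 + ((Z + R) + R) = -8 + ((R + Z) + R) = -8 + (Z + 2*R) = -8 + Z + 2*R)
L(b, Q) = -41/6 (L(b, Q) = (-12 - 29)/(11 + (-8 + 3 + 2*0)) = -41/(11 + (-8 + 3 + 0)) = -41/(11 - 5) = -41/6)
-L(n, 21) = -1*(-41/6) = 41/6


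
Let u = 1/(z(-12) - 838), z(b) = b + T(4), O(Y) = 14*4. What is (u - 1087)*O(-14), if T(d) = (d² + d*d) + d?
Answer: -24774932/407 ≈ -60872.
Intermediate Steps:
O(Y) = 56
T(d) = d + 2*d² (T(d) = (d² + d²) + d = 2*d² + d = d + 2*d²)
z(b) = 36 + b (z(b) = b + 4*(1 + 2*4) = b + 4*(1 + 8) = b + 4*9 = b + 36 = 36 + b)
u = -1/814 (u = 1/((36 - 12) - 838) = 1/(24 - 838) = 1/(-814) = -1/814 ≈ -0.0012285)
(u - 1087)*O(-14) = (-1/814 - 1087)*56 = -884819/814*56 = -24774932/407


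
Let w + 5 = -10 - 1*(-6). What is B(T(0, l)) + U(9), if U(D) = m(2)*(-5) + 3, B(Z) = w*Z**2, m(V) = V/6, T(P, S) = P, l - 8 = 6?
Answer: 4/3 ≈ 1.3333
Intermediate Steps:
w = -9 (w = -5 + (-10 - 1*(-6)) = -5 + (-10 + 6) = -5 - 4 = -9)
l = 14 (l = 8 + 6 = 14)
m(V) = V/6 (m(V) = V*(1/6) = V/6)
B(Z) = -9*Z**2
U(D) = 4/3 (U(D) = ((1/6)*2)*(-5) + 3 = (1/3)*(-5) + 3 = -5/3 + 3 = 4/3)
B(T(0, l)) + U(9) = -9*0**2 + 4/3 = -9*0 + 4/3 = 0 + 4/3 = 4/3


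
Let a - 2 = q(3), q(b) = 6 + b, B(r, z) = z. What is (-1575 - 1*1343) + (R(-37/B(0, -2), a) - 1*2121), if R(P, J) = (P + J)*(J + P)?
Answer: -16675/4 ≈ -4168.8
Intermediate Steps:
a = 11 (a = 2 + (6 + 3) = 2 + 9 = 11)
R(P, J) = (J + P)**2 (R(P, J) = (J + P)*(J + P) = (J + P)**2)
(-1575 - 1*1343) + (R(-37/B(0, -2), a) - 1*2121) = (-1575 - 1*1343) + ((11 - 37/(-2))**2 - 1*2121) = (-1575 - 1343) + ((11 - 37*(-1/2))**2 - 2121) = -2918 + ((11 + 37/2)**2 - 2121) = -2918 + ((59/2)**2 - 2121) = -2918 + (3481/4 - 2121) = -2918 - 5003/4 = -16675/4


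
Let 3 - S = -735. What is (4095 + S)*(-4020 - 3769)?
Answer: -37644237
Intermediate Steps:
S = 738 (S = 3 - 1*(-735) = 3 + 735 = 738)
(4095 + S)*(-4020 - 3769) = (4095 + 738)*(-4020 - 3769) = 4833*(-7789) = -37644237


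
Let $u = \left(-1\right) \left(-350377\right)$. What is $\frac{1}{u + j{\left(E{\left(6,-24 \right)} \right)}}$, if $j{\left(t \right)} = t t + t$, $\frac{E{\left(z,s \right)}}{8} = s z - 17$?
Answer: $\frac{1}{2008033} \approx 4.98 \cdot 10^{-7}$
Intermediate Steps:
$E{\left(z,s \right)} = -136 + 8 s z$ ($E{\left(z,s \right)} = 8 \left(s z - 17\right) = 8 \left(-17 + s z\right) = -136 + 8 s z$)
$j{\left(t \right)} = t + t^{2}$ ($j{\left(t \right)} = t^{2} + t = t + t^{2}$)
$u = 350377$
$\frac{1}{u + j{\left(E{\left(6,-24 \right)} \right)}} = \frac{1}{350377 + \left(-136 + 8 \left(-24\right) 6\right) \left(1 + \left(-136 + 8 \left(-24\right) 6\right)\right)} = \frac{1}{350377 + \left(-136 - 1152\right) \left(1 - 1288\right)} = \frac{1}{350377 - 1288 \left(1 - 1288\right)} = \frac{1}{350377 - -1657656} = \frac{1}{350377 + 1657656} = \frac{1}{2008033}$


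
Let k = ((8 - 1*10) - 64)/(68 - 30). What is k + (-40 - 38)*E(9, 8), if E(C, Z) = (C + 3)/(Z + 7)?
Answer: -6093/95 ≈ -64.137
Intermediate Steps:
E(C, Z) = (3 + C)/(7 + Z)
k = -33/19 (k = ((8 - 10) - 64)/38 = (-2 - 64)*(1/38) = -66*1/38 = -33/19 ≈ -1.7368)
k + (-40 - 38)*E(9, 8) = -33/19 + (-40 - 38)*((3 + 9)/(7 + 8)) = -33/19 - 78*12/15 = -33/19 - 26*12/5 = -33/19 - 78*⅘ = -33/19 - 312/5 = -6093/95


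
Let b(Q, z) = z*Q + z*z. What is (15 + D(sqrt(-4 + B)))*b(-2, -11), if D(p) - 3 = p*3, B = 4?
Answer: 2574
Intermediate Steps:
D(p) = 3 + 3*p (D(p) = 3 + p*3 = 3 + 3*p)
b(Q, z) = z**2 + Q*z (b(Q, z) = Q*z + z**2 = z**2 + Q*z)
(15 + D(sqrt(-4 + B)))*b(-2, -11) = (15 + (3 + 3*sqrt(-4 + 4)))*(-11*(-2 - 11)) = (15 + (3 + 3*sqrt(0)))*(-11*(-13)) = (15 + (3 + 3*0))*143 = (15 + (3 + 0))*143 = (15 + 3)*143 = 18*143 = 2574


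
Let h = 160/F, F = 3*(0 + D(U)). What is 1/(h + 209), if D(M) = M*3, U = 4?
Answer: 9/1921 ≈ 0.0046851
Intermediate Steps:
D(M) = 3*M
F = 36 (F = 3*(0 + 3*4) = 3*(0 + 12) = 3*12 = 36)
h = 40/9 (h = 160/36 = 160*(1/36) = 40/9 ≈ 4.4444)
1/(h + 209) = 1/(40/9 + 209) = 1/(1921/9) = 9/1921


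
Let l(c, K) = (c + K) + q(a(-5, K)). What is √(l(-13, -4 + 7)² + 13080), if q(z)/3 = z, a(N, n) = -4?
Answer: 2*√3391 ≈ 116.46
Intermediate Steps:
q(z) = 3*z
l(c, K) = -12 + K + c (l(c, K) = (c + K) + 3*(-4) = (K + c) - 12 = -12 + K + c)
√(l(-13, -4 + 7)² + 13080) = √((-12 + (-4 + 7) - 13)² + 13080) = √((-12 + 3 - 13)² + 13080) = √((-22)² + 13080) = √(484 + 13080) = √13564 = 2*√3391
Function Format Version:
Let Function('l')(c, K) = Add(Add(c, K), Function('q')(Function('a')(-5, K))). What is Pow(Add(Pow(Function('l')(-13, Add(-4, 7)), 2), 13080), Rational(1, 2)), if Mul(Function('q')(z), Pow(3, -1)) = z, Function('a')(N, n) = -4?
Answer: Mul(2, Pow(3391, Rational(1, 2))) ≈ 116.46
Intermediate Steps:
Function('q')(z) = Mul(3, z)
Function('l')(c, K) = Add(-12, K, c) (Function('l')(c, K) = Add(Add(c, K), Mul(3, -4)) = Add(Add(K, c), -12) = Add(-12, K, c))
Pow(Add(Pow(Function('l')(-13, Add(-4, 7)), 2), 13080), Rational(1, 2)) = Pow(Add(Pow(Add(-12, Add(-4, 7), -13), 2), 13080), Rational(1, 2)) = Pow(Add(Pow(Add(-12, 3, -13), 2), 13080), Rational(1, 2)) = Pow(Add(Pow(-22, 2), 13080), Rational(1, 2)) = Pow(Add(484, 13080), Rational(1, 2)) = Pow(13564, Rational(1, 2)) = Mul(2, Pow(3391, Rational(1, 2)))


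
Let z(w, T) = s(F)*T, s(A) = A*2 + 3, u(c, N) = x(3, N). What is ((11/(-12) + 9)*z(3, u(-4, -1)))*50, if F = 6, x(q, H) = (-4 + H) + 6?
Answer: 12125/2 ≈ 6062.5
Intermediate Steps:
x(q, H) = 2 + H
u(c, N) = 2 + N
s(A) = 3 + 2*A (s(A) = 2*A + 3 = 3 + 2*A)
z(w, T) = 15*T (z(w, T) = (3 + 2*6)*T = (3 + 12)*T = 15*T)
((11/(-12) + 9)*z(3, u(-4, -1)))*50 = ((11/(-12) + 9)*(15*(2 - 1)))*50 = ((11*(-1/12) + 9)*(15*1))*50 = ((-11/12 + 9)*15)*50 = ((97/12)*15)*50 = (485/4)*50 = 12125/2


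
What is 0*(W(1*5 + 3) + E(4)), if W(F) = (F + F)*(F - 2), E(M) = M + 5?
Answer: 0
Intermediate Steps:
E(M) = 5 + M
W(F) = 2*F*(-2 + F) (W(F) = (2*F)*(-2 + F) = 2*F*(-2 + F))
0*(W(1*5 + 3) + E(4)) = 0*(2*(1*5 + 3)*(-2 + (1*5 + 3)) + (5 + 4)) = 0*(2*(5 + 3)*(-2 + (5 + 3)) + 9) = 0*(2*8*(-2 + 8) + 9) = 0*(2*8*6 + 9) = 0*(96 + 9) = 0*105 = 0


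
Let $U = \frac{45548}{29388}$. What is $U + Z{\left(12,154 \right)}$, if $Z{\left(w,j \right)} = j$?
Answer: $\frac{1142825}{7347} \approx 155.55$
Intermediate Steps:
$U = \frac{11387}{7347}$ ($U = 45548 \cdot \frac{1}{29388} = \frac{11387}{7347} \approx 1.5499$)
$U + Z{\left(12,154 \right)} = \frac{11387}{7347} + 154 = \frac{1142825}{7347}$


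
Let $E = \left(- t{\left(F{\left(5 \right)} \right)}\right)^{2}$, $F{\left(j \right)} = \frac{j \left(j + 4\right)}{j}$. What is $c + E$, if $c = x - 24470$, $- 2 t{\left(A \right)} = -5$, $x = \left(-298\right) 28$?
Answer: $- \frac{131231}{4} \approx -32808.0$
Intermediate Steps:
$x = -8344$
$F{\left(j \right)} = 4 + j$ ($F{\left(j \right)} = \frac{j \left(4 + j\right)}{j} = 4 + j$)
$t{\left(A \right)} = \frac{5}{2}$ ($t{\left(A \right)} = \left(- \frac{1}{2}\right) \left(-5\right) = \frac{5}{2}$)
$E = \frac{25}{4}$ ($E = \left(\left(-1\right) \frac{5}{2}\right)^{2} = \left(- \frac{5}{2}\right)^{2} = \frac{25}{4} \approx 6.25$)
$c = -32814$ ($c = -8344 - 24470 = -32814$)
$c + E = -32814 + \frac{25}{4} = - \frac{131231}{4}$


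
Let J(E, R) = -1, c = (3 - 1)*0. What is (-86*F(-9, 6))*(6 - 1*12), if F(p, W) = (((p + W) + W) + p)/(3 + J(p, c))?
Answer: -1548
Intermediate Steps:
c = 0 (c = 2*0 = 0)
F(p, W) = W + p (F(p, W) = (((p + W) + W) + p)/(3 - 1) = (((W + p) + W) + p)/2 = ((p + 2*W) + p)*(½) = (2*W + 2*p)*(½) = W + p)
(-86*F(-9, 6))*(6 - 1*12) = (-86*(6 - 9))*(6 - 1*12) = (-86*(-3))*(6 - 12) = 258*(-6) = -1548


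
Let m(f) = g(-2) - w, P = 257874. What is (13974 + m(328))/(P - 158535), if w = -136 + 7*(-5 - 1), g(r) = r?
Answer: 14150/99339 ≈ 0.14244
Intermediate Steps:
w = -178 (w = -136 + 7*(-6) = -136 - 42 = -178)
m(f) = 176 (m(f) = -2 - 1*(-178) = -2 + 178 = 176)
(13974 + m(328))/(P - 158535) = (13974 + 176)/(257874 - 158535) = 14150/99339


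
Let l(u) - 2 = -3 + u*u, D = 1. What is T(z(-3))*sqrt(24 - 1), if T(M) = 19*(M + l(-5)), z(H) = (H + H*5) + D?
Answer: 133*sqrt(23) ≈ 637.85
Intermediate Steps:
l(u) = -1 + u**2 (l(u) = 2 + (-3 + u*u) = 2 + (-3 + u**2) = -1 + u**2)
z(H) = 1 + 6*H (z(H) = (H + H*5) + 1 = (H + 5*H) + 1 = 6*H + 1 = 1 + 6*H)
T(M) = 456 + 19*M (T(M) = 19*(M + (-1 + (-5)**2)) = 19*(M + (-1 + 25)) = 19*(M + 24) = 19*(24 + M) = 456 + 19*M)
T(z(-3))*sqrt(24 - 1) = (456 + 19*(1 + 6*(-3)))*sqrt(24 - 1) = (456 + 19*(1 - 18))*sqrt(23) = (456 + 19*(-17))*sqrt(23) = (456 - 323)*sqrt(23) = 133*sqrt(23)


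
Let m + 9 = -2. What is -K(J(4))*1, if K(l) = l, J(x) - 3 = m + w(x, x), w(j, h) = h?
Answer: 4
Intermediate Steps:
m = -11 (m = -9 - 2 = -11)
J(x) = -8 + x (J(x) = 3 + (-11 + x) = -8 + x)
-K(J(4))*1 = -(-8 + 4)*1 = -1*(-4)*1 = 4*1 = 4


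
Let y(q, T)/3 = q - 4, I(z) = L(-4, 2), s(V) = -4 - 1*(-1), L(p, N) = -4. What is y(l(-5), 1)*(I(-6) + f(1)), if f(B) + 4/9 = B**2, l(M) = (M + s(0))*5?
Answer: 1364/3 ≈ 454.67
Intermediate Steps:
s(V) = -3 (s(V) = -4 + 1 = -3)
I(z) = -4
l(M) = -15 + 5*M (l(M) = (M - 3)*5 = (-3 + M)*5 = -15 + 5*M)
y(q, T) = -12 + 3*q (y(q, T) = 3*(q - 4) = 3*(-4 + q) = -12 + 3*q)
f(B) = -4/9 + B**2
y(l(-5), 1)*(I(-6) + f(1)) = (-12 + 3*(-15 + 5*(-5)))*(-4 + (-4/9 + 1**2)) = (-12 + 3*(-15 - 25))*(-4 + (-4/9 + 1)) = (-12 + 3*(-40))*(-4 + 5/9) = (-12 - 120)*(-31/9) = -132*(-31/9) = 1364/3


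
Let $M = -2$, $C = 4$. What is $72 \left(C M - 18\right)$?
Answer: $-1872$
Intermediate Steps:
$72 \left(C M - 18\right) = 72 \left(4 \left(-2\right) - 18\right) = 72 \left(-8 - 18\right) = 72 \left(-26\right) = -1872$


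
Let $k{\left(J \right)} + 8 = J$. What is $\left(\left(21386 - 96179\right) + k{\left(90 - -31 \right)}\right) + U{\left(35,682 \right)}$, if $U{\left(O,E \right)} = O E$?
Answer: $-50810$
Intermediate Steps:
$k{\left(J \right)} = -8 + J$
$U{\left(O,E \right)} = E O$
$\left(\left(21386 - 96179\right) + k{\left(90 - -31 \right)}\right) + U{\left(35,682 \right)} = \left(\left(21386 - 96179\right) + \left(-8 + \left(90 - -31\right)\right)\right) + 682 \cdot 35 = \left(-74793 + \left(-8 + \left(90 + 31\right)\right)\right) + 23870 = \left(-74793 + \left(-8 + 121\right)\right) + 23870 = \left(-74793 + 113\right) + 23870 = -74680 + 23870 = -50810$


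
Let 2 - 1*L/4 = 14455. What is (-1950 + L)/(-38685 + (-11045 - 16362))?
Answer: 29881/33046 ≈ 0.90422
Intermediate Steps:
L = -57812 (L = 8 - 4*14455 = 8 - 57820 = -57812)
(-1950 + L)/(-38685 + (-11045 - 16362)) = (-1950 - 57812)/(-38685 + (-11045 - 16362)) = -59762/(-38685 - 27407) = -59762/(-66092) = -59762*(-1/66092) = 29881/33046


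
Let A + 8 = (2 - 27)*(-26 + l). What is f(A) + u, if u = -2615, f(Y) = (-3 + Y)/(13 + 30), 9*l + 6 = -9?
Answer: -335293/129 ≈ -2599.2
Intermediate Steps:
l = -5/3 (l = -⅔ + (⅑)*(-9) = -⅔ - 1 = -5/3 ≈ -1.6667)
A = 2051/3 (A = -8 + (2 - 27)*(-26 - 5/3) = -8 - 25*(-83/3) = -8 + 2075/3 = 2051/3 ≈ 683.67)
f(Y) = -3/43 + Y/43 (f(Y) = (-3 + Y)/43 = (-3 + Y)*(1/43) = -3/43 + Y/43)
f(A) + u = (-3/43 + (1/43)*(2051/3)) - 2615 = (-3/43 + 2051/129) - 2615 = 2042/129 - 2615 = -335293/129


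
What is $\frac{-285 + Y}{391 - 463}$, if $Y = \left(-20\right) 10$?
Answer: $\frac{485}{72} \approx 6.7361$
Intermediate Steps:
$Y = -200$
$\frac{-285 + Y}{391 - 463} = \frac{-285 - 200}{391 - 463} = - \frac{485}{-72} = \left(-485\right) \left(- \frac{1}{72}\right) = \frac{485}{72}$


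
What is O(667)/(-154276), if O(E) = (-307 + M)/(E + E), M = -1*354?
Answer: 661/205804184 ≈ 3.2118e-6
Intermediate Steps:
M = -354
O(E) = -661/(2*E) (O(E) = (-307 - 354)/(E + E) = -661*1/(2*E) = -661/(2*E))
O(667)/(-154276) = -661/2/667/(-154276) = -661/2*1/667*(-1/154276) = -661/1334*(-1/154276) = 661/205804184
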